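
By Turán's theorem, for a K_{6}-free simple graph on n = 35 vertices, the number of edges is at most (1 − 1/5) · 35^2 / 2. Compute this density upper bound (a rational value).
Turán density bound = (4/5) · 35^2/2 = 490

Turán's theorem: ex(n, K_{r+1}) is achieved by the complete r-partite Turán graph T(n, r) with parts as balanced as possible, and is at most (1 − 1/r) · n^2/2. For r = 5, n = 35: the density bound is (4/5) · 1225/2 = 490. Since 5 ∣ 35, the Turán graph T(35, 5) has parts of equal size 7, and its edge count e(T(35, 5)) = 490 attains the density bound exactly.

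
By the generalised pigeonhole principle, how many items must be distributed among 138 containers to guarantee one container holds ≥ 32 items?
n = (32 − 1)·138 + 1 = 4279

By the generalised pigeonhole principle, to guarantee some box contains ≥ r objects we need more than (r − 1) · k objects total. Threshold: n = (r − 1) · k + 1. With r = 32 and k = 138: n = 31 · 138 + 1 = 4278 + 1 = 4279. For n = 4278 = 31 · 138, we can put exactly 31 objects in every box, avoiding 32 in any single one — so 4279 is tight.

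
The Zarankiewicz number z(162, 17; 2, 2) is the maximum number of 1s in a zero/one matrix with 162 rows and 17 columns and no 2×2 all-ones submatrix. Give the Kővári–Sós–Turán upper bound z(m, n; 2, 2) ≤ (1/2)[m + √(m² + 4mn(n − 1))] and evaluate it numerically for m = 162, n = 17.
z(162, 17; 2, 2) ≤ (1/2)[162 + √(162² + 4·162·17·16)] = (1/2)[162 + √202500] = 306

Kővári–Sós–Turán: let r_1, ..., r_162 be the row sums and z = Σ r_i the total number of 1s. Each pair of columns can share at most one row with both entries 1 (else a 2×2 all-ones block appears), so Σ_i C(r_i, 2) ≤ C(17, 2) = 136. By convexity Σ_i C(r_i, 2) ≥ 162·C(z/162, 2) = z(z − 162)/(2·162), giving z² − 162z − 162·17·16 ≤ 0 and hence z ≤ (1/2)[162 + √(26244 + 4·44064)] = (1/2)[162 + √202500] ≈ (1/2)(162 + 450) = 306.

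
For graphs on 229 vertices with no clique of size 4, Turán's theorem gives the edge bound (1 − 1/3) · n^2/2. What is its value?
Turán density bound = (2/3) · 229^2/2 = 52441/3 ≈ 17480.3333

Turán's theorem: ex(n, K_{r+1}) is achieved by the complete r-partite Turán graph T(n, r) with parts as balanced as possible, and is at most (1 − 1/r) · n^2/2. For r = 3, n = 229: the density bound is (2/3) · 52441/2 = 52441/3 ≈ 17480.3333. The integer-valued extremum is e(T(229, 3)) = 17480, which is strictly less than the density bound 52441/3 since 3 ∤ 229 (the parts of T(229, 3) cannot all be equal).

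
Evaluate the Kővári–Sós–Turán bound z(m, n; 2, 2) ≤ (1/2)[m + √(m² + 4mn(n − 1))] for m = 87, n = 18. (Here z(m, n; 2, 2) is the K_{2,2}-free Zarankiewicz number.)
z(87, 18; 2, 2) ≤ (1/2)[87 + √(87² + 4·87·18·17)] = (1/2)[87 + √114057] = 212.3616

Kővári–Sós–Turán: let r_1, ..., r_87 be the row sums and z = Σ r_i the total number of 1s. Each pair of columns can share at most one row with both entries 1 (else a 2×2 all-ones block appears), so Σ_i C(r_i, 2) ≤ C(18, 2) = 153. By convexity Σ_i C(r_i, 2) ≥ 87·C(z/87, 2) = z(z − 87)/(2·87), giving z² − 87z − 87·18·17 ≤ 0 and hence z ≤ (1/2)[87 + √(7569 + 4·26622)] = (1/2)[87 + √114057] ≈ (1/2)(87 + 337.7233) = 212.3616.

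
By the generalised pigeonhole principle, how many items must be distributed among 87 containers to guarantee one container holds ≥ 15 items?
n = (15 − 1)·87 + 1 = 1219

By the generalised pigeonhole principle, to guarantee some box contains ≥ r objects we need more than (r − 1) · k objects total. Threshold: n = (r − 1) · k + 1. With r = 15 and k = 87: n = 14 · 87 + 1 = 1218 + 1 = 1219. For n = 1218 = 14 · 87, we can put exactly 14 objects in every box, avoiding 15 in any single one — so 1219 is tight.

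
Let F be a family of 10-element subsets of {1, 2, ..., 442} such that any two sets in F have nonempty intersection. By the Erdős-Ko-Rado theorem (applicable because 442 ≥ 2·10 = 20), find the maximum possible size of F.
max |F| = C(441, 9) = 1601406816880108315

Erdős-Ko-Rado (1961): when n ≥ 2k, max |F| = C(n−1, k−1). The bound is attained by the star {A : i ∈ A} for any fixed i ∈ [n]. Here C(442−1, 10−1) = C(441, 9) = 1601406816880108315.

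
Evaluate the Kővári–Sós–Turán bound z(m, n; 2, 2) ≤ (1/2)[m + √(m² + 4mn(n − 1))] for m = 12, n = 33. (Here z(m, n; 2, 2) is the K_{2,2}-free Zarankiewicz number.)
z(12, 33; 2, 2) ≤ (1/2)[12 + √(12² + 4·12·33·32)] = (1/2)[12 + √50832] = 118.7298

Kővári–Sós–Turán: let r_1, ..., r_12 be the row sums and z = Σ r_i the total number of 1s. Each pair of columns can share at most one row with both entries 1 (else a 2×2 all-ones block appears), so Σ_i C(r_i, 2) ≤ C(33, 2) = 528. By convexity Σ_i C(r_i, 2) ≥ 12·C(z/12, 2) = z(z − 12)/(2·12), giving z² − 12z − 12·33·32 ≤ 0 and hence z ≤ (1/2)[12 + √(144 + 4·12672)] = (1/2)[12 + √50832] ≈ (1/2)(12 + 225.4595) = 118.7298.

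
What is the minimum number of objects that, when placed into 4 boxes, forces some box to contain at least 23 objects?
n = (23 − 1)·4 + 1 = 89

By the generalised pigeonhole principle, to guarantee some box contains ≥ r objects we need more than (r − 1) · k objects total. Threshold: n = (r − 1) · k + 1. With r = 23 and k = 4: n = 22 · 4 + 1 = 88 + 1 = 89. For n = 88 = 22 · 4, we can put exactly 22 objects in every box, avoiding 23 in any single one — so 89 is tight.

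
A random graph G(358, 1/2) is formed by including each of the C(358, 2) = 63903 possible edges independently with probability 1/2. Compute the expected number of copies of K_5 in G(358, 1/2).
E[# K_5] = C(358, 5) · (1/2)^C(5, 2) = 47648760726 / 2^10 = 23824380363/512 ≈ 46531992.896484

For each 5-subset S of vertices (there are C(358, 5) = 47648760726 such S), let X_S = 1 if S induces a K_5 (all C(5, 2) = 10 edges present). Then P(X_S = 1) = (1/2)^10 = 1/1024. By linearity of expectation, E[# K_5] = C(358, 5) · (1/2)^10 = 47648760726 / 1024 = 23824380363/512 ≈ 46531992.896484.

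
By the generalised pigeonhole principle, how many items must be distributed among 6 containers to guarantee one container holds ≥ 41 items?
n = (41 − 1)·6 + 1 = 241

By the generalised pigeonhole principle, to guarantee some box contains ≥ r objects we need more than (r − 1) · k objects total. Threshold: n = (r − 1) · k + 1. With r = 41 and k = 6: n = 40 · 6 + 1 = 240 + 1 = 241. For n = 240 = 40 · 6, we can put exactly 40 objects in every box, avoiding 41 in any single one — so 241 is tight.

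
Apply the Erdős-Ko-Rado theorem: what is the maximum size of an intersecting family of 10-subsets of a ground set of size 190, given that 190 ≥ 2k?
max |F| = C(189, 9) = 698878653009537

Erdős-Ko-Rado (1961): when n ≥ 2k, max |F| = C(n−1, k−1). The bound is attained by the star {A : i ∈ A} for any fixed i ∈ [n]. Here C(190−1, 10−1) = C(189, 9) = 698878653009537.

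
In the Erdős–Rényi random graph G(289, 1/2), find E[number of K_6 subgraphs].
E[# K_6] = C(289, 6) · (1/2)^C(6, 2) = 768013694448 / 2^15 = 48000855903/2048 ≈ 23437917.921387

For each 6-subset S of vertices (there are C(289, 6) = 768013694448 such S), let X_S = 1 if S induces a K_6 (all C(6, 2) = 15 edges present). Then P(X_S = 1) = (1/2)^15 = 1/32768. By linearity of expectation, E[# K_6] = C(289, 6) · (1/2)^15 = 768013694448 / 32768 = 48000855903/2048 ≈ 23437917.921387.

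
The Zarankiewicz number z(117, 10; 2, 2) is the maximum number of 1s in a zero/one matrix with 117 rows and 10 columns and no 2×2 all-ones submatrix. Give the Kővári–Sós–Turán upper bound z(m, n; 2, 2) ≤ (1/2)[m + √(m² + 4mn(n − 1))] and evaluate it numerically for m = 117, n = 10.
z(117, 10; 2, 2) ≤ (1/2)[117 + √(117² + 4·117·10·9)] = (1/2)[117 + √55809] = 176.6196

Kővári–Sós–Turán: let r_1, ..., r_117 be the row sums and z = Σ r_i the total number of 1s. Each pair of columns can share at most one row with both entries 1 (else a 2×2 all-ones block appears), so Σ_i C(r_i, 2) ≤ C(10, 2) = 45. By convexity Σ_i C(r_i, 2) ≥ 117·C(z/117, 2) = z(z − 117)/(2·117), giving z² − 117z − 117·10·9 ≤ 0 and hence z ≤ (1/2)[117 + √(13689 + 4·10530)] = (1/2)[117 + √55809] ≈ (1/2)(117 + 236.2393) = 176.6196.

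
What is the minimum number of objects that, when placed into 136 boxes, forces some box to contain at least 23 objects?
n = (23 − 1)·136 + 1 = 2993

By the generalised pigeonhole principle, to guarantee some box contains ≥ r objects we need more than (r − 1) · k objects total. Threshold: n = (r − 1) · k + 1. With r = 23 and k = 136: n = 22 · 136 + 1 = 2992 + 1 = 2993. For n = 2992 = 22 · 136, we can put exactly 22 objects in every box, avoiding 23 in any single one — so 2993 is tight.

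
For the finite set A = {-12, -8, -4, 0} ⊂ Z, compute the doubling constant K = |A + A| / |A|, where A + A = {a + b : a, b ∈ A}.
K = |A + A| / |A| = 7/4

Enumerate A + A = {a + b : a, b ∈ A}. With |A| = 4, there are |A|^2 = 16 ordered sum pairs; collecting distinct values, A + A = {-24, -20, -16, -12, -8, -4, 0}, so |A + A| = 7. Thus K = 7/4. Here |A + A| = 2|A| − 1 = 7, the minimum possible — so K = 7/4 is minimal, which holds iff A is an arithmetic progression.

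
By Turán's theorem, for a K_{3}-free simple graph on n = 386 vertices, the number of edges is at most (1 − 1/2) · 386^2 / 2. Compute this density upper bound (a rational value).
Turán density bound = (1/2) · 386^2/2 = 37249

Turán's theorem: ex(n, K_{r+1}) is achieved by the complete r-partite Turán graph T(n, r) with parts as balanced as possible, and is at most (1 − 1/r) · n^2/2. For r = 2, n = 386: the density bound is (1/2) · 148996/2 = 37249. Since 2 ∣ 386, the Turán graph T(386, 2) has parts of equal size 193, and its edge count e(T(386, 2)) = 37249 attains the density bound exactly.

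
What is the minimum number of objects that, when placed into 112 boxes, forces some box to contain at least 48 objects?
n = (48 − 1)·112 + 1 = 5265

By the generalised pigeonhole principle, to guarantee some box contains ≥ r objects we need more than (r − 1) · k objects total. Threshold: n = (r − 1) · k + 1. With r = 48 and k = 112: n = 47 · 112 + 1 = 5264 + 1 = 5265. For n = 5264 = 47 · 112, we can put exactly 47 objects in every box, avoiding 48 in any single one — so 5265 is tight.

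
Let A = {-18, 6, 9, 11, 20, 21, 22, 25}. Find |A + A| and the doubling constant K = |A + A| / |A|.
K = |A + A| / |A| = 33/8

Enumerate A + A = {a + b : a, b ∈ A}. With |A| = 8, there are |A|^2 = 64 ordered sum pairs; collecting distinct values, A + A = {-36, -12, -9, -7, 2, 3, 4, 7, 12, 15, 17, 18, 20, 22, 26, 27, 28, 29, 30, 31, 32, 33, 34, 36, 40, 41, 42, 43, 44, 45, 46, 47, 50}, so |A + A| = 33. Thus K = 33/8. For comparison, the minimum possible |A + A| over all 8-element sets is 2·8 − 1 = 15 (so min K = 15/8), attained only by arithmetic progressions.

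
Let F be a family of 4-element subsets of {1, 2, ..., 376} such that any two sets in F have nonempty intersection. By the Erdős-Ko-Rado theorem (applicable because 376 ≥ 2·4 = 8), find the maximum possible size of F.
max |F| = C(375, 3) = 8718875

Erdős-Ko-Rado (1961): when n ≥ 2k, max |F| = C(n−1, k−1). The bound is attained by the star {A : i ∈ A} for any fixed i ∈ [n]. Here C(376−1, 4−1) = C(375, 3) = 8718875.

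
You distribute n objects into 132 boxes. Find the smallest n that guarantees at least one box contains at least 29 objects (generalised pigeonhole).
n = (29 − 1)·132 + 1 = 3697

By the generalised pigeonhole principle, to guarantee some box contains ≥ r objects we need more than (r − 1) · k objects total. Threshold: n = (r − 1) · k + 1. With r = 29 and k = 132: n = 28 · 132 + 1 = 3696 + 1 = 3697. For n = 3696 = 28 · 132, we can put exactly 28 objects in every box, avoiding 29 in any single one — so 3697 is tight.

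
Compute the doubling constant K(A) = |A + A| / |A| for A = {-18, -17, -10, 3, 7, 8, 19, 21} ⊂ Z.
K = |A + A| / |A| = 34/8 = 17/4

Enumerate A + A = {a + b : a, b ∈ A}. With |A| = 8, there are |A|^2 = 64 ordered sum pairs; collecting distinct values, A + A = {-36, -35, -34, -28, -27, -20, -15, -14, -11, -10, -9, -7, -3, -2, 1, 2, 3, 4, 6, 9, 10, 11, 14, 15, 16, 22, 24, 26, 27, 28, 29, 38, 40, 42}, so |A + A| = 34. Thus K = 34/8 = 17/4. For comparison, the minimum possible |A + A| over all 8-element sets is 2·8 − 1 = 15 (so min K = 15/8), attained only by arithmetic progressions.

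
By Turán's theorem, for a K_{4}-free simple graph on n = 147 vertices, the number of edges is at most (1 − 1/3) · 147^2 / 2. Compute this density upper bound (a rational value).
Turán density bound = (2/3) · 147^2/2 = 7203

Turán's theorem: ex(n, K_{r+1}) is achieved by the complete r-partite Turán graph T(n, r) with parts as balanced as possible, and is at most (1 − 1/r) · n^2/2. For r = 3, n = 147: the density bound is (2/3) · 21609/2 = 7203. Since 3 ∣ 147, the Turán graph T(147, 3) has parts of equal size 49, and its edge count e(T(147, 3)) = 7203 attains the density bound exactly.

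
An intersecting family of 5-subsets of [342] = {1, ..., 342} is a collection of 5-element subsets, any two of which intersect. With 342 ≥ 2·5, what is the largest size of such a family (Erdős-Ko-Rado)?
max |F| = C(341, 4) = 553526545

Erdős-Ko-Rado (1961): when n ≥ 2k, max |F| = C(n−1, k−1). The bound is attained by the star {A : i ∈ A} for any fixed i ∈ [n]. Here C(342−1, 5−1) = C(341, 4) = 553526545.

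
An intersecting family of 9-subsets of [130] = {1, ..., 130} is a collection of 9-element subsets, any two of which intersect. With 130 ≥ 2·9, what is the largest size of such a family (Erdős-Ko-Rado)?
max |F| = C(129, 8) = 1524228447600

Erdős-Ko-Rado (1961): when n ≥ 2k, max |F| = C(n−1, k−1). The bound is attained by the star {A : i ∈ A} for any fixed i ∈ [n]. Here C(130−1, 9−1) = C(129, 8) = 1524228447600.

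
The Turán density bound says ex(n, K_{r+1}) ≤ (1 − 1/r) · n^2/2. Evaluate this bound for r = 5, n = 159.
Turán density bound = (4/5) · 159^2/2 = 50562/5 ≈ 10112.4

Turán's theorem: ex(n, K_{r+1}) is achieved by the complete r-partite Turán graph T(n, r) with parts as balanced as possible, and is at most (1 − 1/r) · n^2/2. For r = 5, n = 159: the density bound is (4/5) · 25281/2 = 50562/5 ≈ 10112.4. The integer-valued extremum is e(T(159, 5)) = 10112, which is strictly less than the density bound 50562/5 since 5 ∤ 159 (the parts of T(159, 5) cannot all be equal).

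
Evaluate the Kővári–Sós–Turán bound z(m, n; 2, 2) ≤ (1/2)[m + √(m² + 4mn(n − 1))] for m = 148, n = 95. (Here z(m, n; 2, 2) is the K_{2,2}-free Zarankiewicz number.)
z(148, 95; 2, 2) ≤ (1/2)[148 + √(148² + 4·148·95·94)] = (1/2)[148 + √5308464] = 1226.0052

Kővári–Sós–Turán: let r_1, ..., r_148 be the row sums and z = Σ r_i the total number of 1s. Each pair of columns can share at most one row with both entries 1 (else a 2×2 all-ones block appears), so Σ_i C(r_i, 2) ≤ C(95, 2) = 4465. By convexity Σ_i C(r_i, 2) ≥ 148·C(z/148, 2) = z(z − 148)/(2·148), giving z² − 148z − 148·95·94 ≤ 0 and hence z ≤ (1/2)[148 + √(21904 + 4·1321640)] = (1/2)[148 + √5308464] ≈ (1/2)(148 + 2304.0104) = 1226.0052.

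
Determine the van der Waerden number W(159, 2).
W(159, 2) = 159 + 1 = 160

A 2-term AP is any pair of integers, so a monochromatic 2-AP exists iff some colour is used at least twice. With 159 colours, the colouring i ↦ i on {1, ..., 159} uses each colour once, avoiding any monochromatic pair, so W(159, 2) > 159. For {1, ..., 160}, pigeonhole forces two integers of the same colour, which form a monochromatic 2-AP. Hence W(159, 2) = 160.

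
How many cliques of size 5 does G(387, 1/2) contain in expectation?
E[# K_5] = C(387, 5) · (1/2)^C(5, 2) = 70486792992 / 2^10 = 2202712281/32 = 68834758.78125

For each 5-subset S of vertices (there are C(387, 5) = 70486792992 such S), let X_S = 1 if S induces a K_5 (all C(5, 2) = 10 edges present). Then P(X_S = 1) = (1/2)^10 = 1/1024. By linearity of expectation, E[# K_5] = C(387, 5) · (1/2)^10 = 70486792992 / 1024 = 2202712281/32 = 68834758.78125.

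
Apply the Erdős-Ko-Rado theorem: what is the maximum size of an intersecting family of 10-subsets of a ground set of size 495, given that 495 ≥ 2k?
max |F| = C(494, 9) = 4486910655588823098

Erdős-Ko-Rado (1961): when n ≥ 2k, max |F| = C(n−1, k−1). The bound is attained by the star {A : i ∈ A} for any fixed i ∈ [n]. Here C(495−1, 10−1) = C(494, 9) = 4486910655588823098.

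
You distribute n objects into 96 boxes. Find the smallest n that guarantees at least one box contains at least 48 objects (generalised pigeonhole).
n = (48 − 1)·96 + 1 = 4513

By the generalised pigeonhole principle, to guarantee some box contains ≥ r objects we need more than (r − 1) · k objects total. Threshold: n = (r − 1) · k + 1. With r = 48 and k = 96: n = 47 · 96 + 1 = 4512 + 1 = 4513. For n = 4512 = 47 · 96, we can put exactly 47 objects in every box, avoiding 48 in any single one — so 4513 is tight.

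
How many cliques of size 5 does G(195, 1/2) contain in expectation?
E[# K_5] = C(195, 5) · (1/2)^C(5, 2) = 2231243664 / 2^10 = 139452729/64 = 2178948.890625

For each 5-subset S of vertices (there are C(195, 5) = 2231243664 such S), let X_S = 1 if S induces a K_5 (all C(5, 2) = 10 edges present). Then P(X_S = 1) = (1/2)^10 = 1/1024. By linearity of expectation, E[# K_5] = C(195, 5) · (1/2)^10 = 2231243664 / 1024 = 139452729/64 = 2178948.890625.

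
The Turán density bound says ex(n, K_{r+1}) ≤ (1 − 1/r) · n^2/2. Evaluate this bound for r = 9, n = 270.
Turán density bound = (8/9) · 270^2/2 = 32400

Turán's theorem: ex(n, K_{r+1}) is achieved by the complete r-partite Turán graph T(n, r) with parts as balanced as possible, and is at most (1 − 1/r) · n^2/2. For r = 9, n = 270: the density bound is (8/9) · 72900/2 = 32400. Since 9 ∣ 270, the Turán graph T(270, 9) has parts of equal size 30, and its edge count e(T(270, 9)) = 32400 attains the density bound exactly.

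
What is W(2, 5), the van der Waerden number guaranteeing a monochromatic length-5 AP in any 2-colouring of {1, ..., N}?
W(2, 5) = 178

W(2, 5) = 178. The lower bound W(2, 5) > 177 comes from an explicit good 2-colouring of [1, 177]; the upper bound W(2, 5) ≤ 178 was verified by exhaustive search over 2-colourings of [1, 178].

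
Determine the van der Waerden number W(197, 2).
W(197, 2) = 197 + 1 = 198

A 2-term AP is any pair of integers, so a monochromatic 2-AP exists iff some colour is used at least twice. With 197 colours, the colouring i ↦ i on {1, ..., 197} uses each colour once, avoiding any monochromatic pair, so W(197, 2) > 197. For {1, ..., 198}, pigeonhole forces two integers of the same colour, which form a monochromatic 2-AP. Hence W(197, 2) = 198.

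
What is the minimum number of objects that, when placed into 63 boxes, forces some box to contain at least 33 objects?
n = (33 − 1)·63 + 1 = 2017

By the generalised pigeonhole principle, to guarantee some box contains ≥ r objects we need more than (r − 1) · k objects total. Threshold: n = (r − 1) · k + 1. With r = 33 and k = 63: n = 32 · 63 + 1 = 2016 + 1 = 2017. For n = 2016 = 32 · 63, we can put exactly 32 objects in every box, avoiding 33 in any single one — so 2017 is tight.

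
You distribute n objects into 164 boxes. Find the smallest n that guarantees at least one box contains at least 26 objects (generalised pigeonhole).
n = (26 − 1)·164 + 1 = 4101

By the generalised pigeonhole principle, to guarantee some box contains ≥ r objects we need more than (r − 1) · k objects total. Threshold: n = (r − 1) · k + 1. With r = 26 and k = 164: n = 25 · 164 + 1 = 4100 + 1 = 4101. For n = 4100 = 25 · 164, we can put exactly 25 objects in every box, avoiding 26 in any single one — so 4101 is tight.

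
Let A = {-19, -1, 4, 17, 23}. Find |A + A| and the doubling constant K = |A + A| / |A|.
K = |A + A| / |A| = 14/5

Enumerate A + A = {a + b : a, b ∈ A}. With |A| = 5, there are |A|^2 = 25 ordered sum pairs; collecting distinct values, A + A = {-38, -20, -15, -2, 3, 4, 8, 16, 21, 22, 27, 34, 40, 46}, so |A + A| = 14. Thus K = 14/5. For comparison, the minimum possible |A + A| over all 5-element sets is 2·5 − 1 = 9 (so min K = 9/5), attained only by arithmetic progressions.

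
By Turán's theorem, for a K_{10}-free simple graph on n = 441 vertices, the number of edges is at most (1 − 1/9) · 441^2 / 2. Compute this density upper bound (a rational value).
Turán density bound = (8/9) · 441^2/2 = 86436

Turán's theorem: ex(n, K_{r+1}) is achieved by the complete r-partite Turán graph T(n, r) with parts as balanced as possible, and is at most (1 − 1/r) · n^2/2. For r = 9, n = 441: the density bound is (8/9) · 194481/2 = 86436. Since 9 ∣ 441, the Turán graph T(441, 9) has parts of equal size 49, and its edge count e(T(441, 9)) = 86436 attains the density bound exactly.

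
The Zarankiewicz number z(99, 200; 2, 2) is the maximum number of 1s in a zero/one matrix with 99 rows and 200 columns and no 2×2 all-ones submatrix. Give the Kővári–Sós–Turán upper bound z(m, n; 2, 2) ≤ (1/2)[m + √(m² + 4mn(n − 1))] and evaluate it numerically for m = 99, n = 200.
z(99, 200; 2, 2) ≤ (1/2)[99 + √(99² + 4·99·200·199)] = (1/2)[99 + √15770601] = 2035.1108

Kővári–Sós–Turán: let r_1, ..., r_99 be the row sums and z = Σ r_i the total number of 1s. Each pair of columns can share at most one row with both entries 1 (else a 2×2 all-ones block appears), so Σ_i C(r_i, 2) ≤ C(200, 2) = 19900. By convexity Σ_i C(r_i, 2) ≥ 99·C(z/99, 2) = z(z − 99)/(2·99), giving z² − 99z − 99·200·199 ≤ 0 and hence z ≤ (1/2)[99 + √(9801 + 4·3940200)] = (1/2)[99 + √15770601] ≈ (1/2)(99 + 3971.2216) = 2035.1108.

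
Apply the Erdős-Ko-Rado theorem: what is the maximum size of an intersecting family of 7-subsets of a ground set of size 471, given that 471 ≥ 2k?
max |F| = C(470, 6) = 14499058677285

Erdős-Ko-Rado (1961): when n ≥ 2k, max |F| = C(n−1, k−1). The bound is attained by the star {A : i ∈ A} for any fixed i ∈ [n]. Here C(471−1, 7−1) = C(470, 6) = 14499058677285.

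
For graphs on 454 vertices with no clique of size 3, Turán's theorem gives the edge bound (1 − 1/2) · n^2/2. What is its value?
Turán density bound = (1/2) · 454^2/2 = 51529

Turán's theorem: ex(n, K_{r+1}) is achieved by the complete r-partite Turán graph T(n, r) with parts as balanced as possible, and is at most (1 − 1/r) · n^2/2. For r = 2, n = 454: the density bound is (1/2) · 206116/2 = 51529. Since 2 ∣ 454, the Turán graph T(454, 2) has parts of equal size 227, and its edge count e(T(454, 2)) = 51529 attains the density bound exactly.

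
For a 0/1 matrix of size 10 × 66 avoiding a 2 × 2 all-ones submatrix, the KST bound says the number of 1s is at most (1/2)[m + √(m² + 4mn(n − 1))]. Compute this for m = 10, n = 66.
z(10, 66; 2, 2) ≤ (1/2)[10 + √(10² + 4·10·66·65)] = (1/2)[10 + √171700] = 212.1835

Kővári–Sós–Turán: let r_1, ..., r_10 be the row sums and z = Σ r_i the total number of 1s. Each pair of columns can share at most one row with both entries 1 (else a 2×2 all-ones block appears), so Σ_i C(r_i, 2) ≤ C(66, 2) = 2145. By convexity Σ_i C(r_i, 2) ≥ 10·C(z/10, 2) = z(z − 10)/(2·10), giving z² − 10z − 10·66·65 ≤ 0 and hence z ≤ (1/2)[10 + √(100 + 4·42900)] = (1/2)[10 + √171700] ≈ (1/2)(10 + 414.367) = 212.1835.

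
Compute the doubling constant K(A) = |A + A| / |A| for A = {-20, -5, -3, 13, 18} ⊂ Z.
K = |A + A| / |A| = 15/5 = 3

Enumerate A + A = {a + b : a, b ∈ A}. With |A| = 5, there are |A|^2 = 25 ordered sum pairs; collecting distinct values, A + A = {-40, -25, -23, -10, -8, -7, -6, -2, 8, 10, 13, 15, 26, 31, 36}, so |A + A| = 15. Thus K = 15/5 = 3. For comparison, the minimum possible |A + A| over all 5-element sets is 2·5 − 1 = 9 (so min K = 9/5), attained only by arithmetic progressions.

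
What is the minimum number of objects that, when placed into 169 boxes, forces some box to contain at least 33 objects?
n = (33 − 1)·169 + 1 = 5409

By the generalised pigeonhole principle, to guarantee some box contains ≥ r objects we need more than (r − 1) · k objects total. Threshold: n = (r − 1) · k + 1. With r = 33 and k = 169: n = 32 · 169 + 1 = 5408 + 1 = 5409. For n = 5408 = 32 · 169, we can put exactly 32 objects in every box, avoiding 33 in any single one — so 5409 is tight.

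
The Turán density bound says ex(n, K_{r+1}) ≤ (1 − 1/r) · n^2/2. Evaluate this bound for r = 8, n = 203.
Turán density bound = (7/8) · 203^2/2 = 288463/16 ≈ 18028.9375

Turán's theorem: ex(n, K_{r+1}) is achieved by the complete r-partite Turán graph T(n, r) with parts as balanced as possible, and is at most (1 − 1/r) · n^2/2. For r = 8, n = 203: the density bound is (7/8) · 41209/2 = 288463/16 ≈ 18028.9375. The integer-valued extremum is e(T(203, 8)) = 18028, which is strictly less than the density bound 288463/16 since 8 ∤ 203 (the parts of T(203, 8) cannot all be equal).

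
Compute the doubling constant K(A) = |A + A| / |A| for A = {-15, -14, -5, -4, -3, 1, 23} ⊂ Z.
K = |A + A| / |A| = 25/7

Enumerate A + A = {a + b : a, b ∈ A}. With |A| = 7, there are |A|^2 = 49 ordered sum pairs; collecting distinct values, A + A = {-30, -29, -28, -20, -19, -18, -17, -14, -13, -10, -9, -8, -7, -6, -4, -3, -2, 2, 8, 9, 18, 19, 20, 24, 46}, so |A + A| = 25. Thus K = 25/7. For comparison, the minimum possible |A + A| over all 7-element sets is 2·7 − 1 = 13 (so min K = 13/7), attained only by arithmetic progressions.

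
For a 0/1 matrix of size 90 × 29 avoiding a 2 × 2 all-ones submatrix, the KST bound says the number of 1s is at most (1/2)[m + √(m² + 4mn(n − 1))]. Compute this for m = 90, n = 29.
z(90, 29; 2, 2) ≤ (1/2)[90 + √(90² + 4·90·29·28)] = (1/2)[90 + √300420] = 319.0529

Kővári–Sós–Turán: let r_1, ..., r_90 be the row sums and z = Σ r_i the total number of 1s. Each pair of columns can share at most one row with both entries 1 (else a 2×2 all-ones block appears), so Σ_i C(r_i, 2) ≤ C(29, 2) = 406. By convexity Σ_i C(r_i, 2) ≥ 90·C(z/90, 2) = z(z − 90)/(2·90), giving z² − 90z − 90·29·28 ≤ 0 and hence z ≤ (1/2)[90 + √(8100 + 4·73080)] = (1/2)[90 + √300420] ≈ (1/2)(90 + 548.1058) = 319.0529.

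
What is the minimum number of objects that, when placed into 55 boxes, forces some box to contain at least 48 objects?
n = (48 − 1)·55 + 1 = 2586

By the generalised pigeonhole principle, to guarantee some box contains ≥ r objects we need more than (r − 1) · k objects total. Threshold: n = (r − 1) · k + 1. With r = 48 and k = 55: n = 47 · 55 + 1 = 2585 + 1 = 2586. For n = 2585 = 47 · 55, we can put exactly 47 objects in every box, avoiding 48 in any single one — so 2586 is tight.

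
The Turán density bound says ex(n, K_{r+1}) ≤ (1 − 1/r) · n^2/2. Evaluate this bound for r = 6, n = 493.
Turán density bound = (5/6) · 493^2/2 = 1215245/12 ≈ 101270.4167

Turán's theorem: ex(n, K_{r+1}) is achieved by the complete r-partite Turán graph T(n, r) with parts as balanced as possible, and is at most (1 − 1/r) · n^2/2. For r = 6, n = 493: the density bound is (5/6) · 243049/2 = 1215245/12 ≈ 101270.4167. The integer-valued extremum is e(T(493, 6)) = 101270, which is strictly less than the density bound 1215245/12 since 6 ∤ 493 (the parts of T(493, 6) cannot all be equal).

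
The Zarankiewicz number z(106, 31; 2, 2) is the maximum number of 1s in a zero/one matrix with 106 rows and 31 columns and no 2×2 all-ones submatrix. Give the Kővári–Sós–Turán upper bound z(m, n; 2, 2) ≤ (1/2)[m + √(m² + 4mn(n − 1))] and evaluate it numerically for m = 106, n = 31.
z(106, 31; 2, 2) ≤ (1/2)[106 + √(106² + 4·106·31·30)] = (1/2)[106 + √405556] = 371.4164

Kővári–Sós–Turán: let r_1, ..., r_106 be the row sums and z = Σ r_i the total number of 1s. Each pair of columns can share at most one row with both entries 1 (else a 2×2 all-ones block appears), so Σ_i C(r_i, 2) ≤ C(31, 2) = 465. By convexity Σ_i C(r_i, 2) ≥ 106·C(z/106, 2) = z(z − 106)/(2·106), giving z² − 106z − 106·31·30 ≤ 0 and hence z ≤ (1/2)[106 + √(11236 + 4·98580)] = (1/2)[106 + √405556] ≈ (1/2)(106 + 636.8328) = 371.4164.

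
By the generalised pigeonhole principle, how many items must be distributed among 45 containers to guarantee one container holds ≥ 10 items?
n = (10 − 1)·45 + 1 = 406

By the generalised pigeonhole principle, to guarantee some box contains ≥ r objects we need more than (r − 1) · k objects total. Threshold: n = (r − 1) · k + 1. With r = 10 and k = 45: n = 9 · 45 + 1 = 405 + 1 = 406. For n = 405 = 9 · 45, we can put exactly 9 objects in every box, avoiding 10 in any single one — so 406 is tight.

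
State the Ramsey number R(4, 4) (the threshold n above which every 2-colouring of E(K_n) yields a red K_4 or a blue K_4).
R(4, 4) = 18

Lower bound: an explicit 2-colouring of K_{17} (typically a Paley-type or other structured construction) avoids a red K_4 and a blue K_4, showing R(4, 4) > 17.
Upper bound: the Erdős–Szekeres recurrence R(r, t') ≤ R(r−1, t') + R(r, t'−1) yields R(4, 4) ≤ 18.
Hence R(4, 4) = 18.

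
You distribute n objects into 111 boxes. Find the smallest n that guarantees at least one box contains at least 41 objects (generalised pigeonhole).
n = (41 − 1)·111 + 1 = 4441

By the generalised pigeonhole principle, to guarantee some box contains ≥ r objects we need more than (r − 1) · k objects total. Threshold: n = (r − 1) · k + 1. With r = 41 and k = 111: n = 40 · 111 + 1 = 4440 + 1 = 4441. For n = 4440 = 40 · 111, we can put exactly 40 objects in every box, avoiding 41 in any single one — so 4441 is tight.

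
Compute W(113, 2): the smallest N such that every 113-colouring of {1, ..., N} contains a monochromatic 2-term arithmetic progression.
W(113, 2) = 113 + 1 = 114

A 2-term AP is any pair of integers, so a monochromatic 2-AP exists iff some colour is used at least twice. With 113 colours, the colouring i ↦ i on {1, ..., 113} uses each colour once, avoiding any monochromatic pair, so W(113, 2) > 113. For {1, ..., 114}, pigeonhole forces two integers of the same colour, which form a monochromatic 2-AP. Hence W(113, 2) = 114.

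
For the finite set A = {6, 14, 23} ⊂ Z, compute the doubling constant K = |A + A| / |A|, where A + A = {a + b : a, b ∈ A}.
K = |A + A| / |A| = 6/3 = 2

Enumerate A + A = {a + b : a, b ∈ A}. With |A| = 3, there are |A|^2 = 9 ordered sum pairs; collecting distinct values, A + A = {12, 20, 28, 29, 37, 46}, so |A + A| = 6. Thus K = 6/3 = 2. For comparison, the minimum possible |A + A| over all 3-element sets is 2·3 − 1 = 5 (so min K = 5/3), attained only by arithmetic progressions.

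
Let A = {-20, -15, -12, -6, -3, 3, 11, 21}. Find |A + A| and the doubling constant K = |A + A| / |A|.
K = |A + A| / |A| = 31/8

Enumerate A + A = {a + b : a, b ∈ A}. With |A| = 8, there are |A|^2 = 64 ordered sum pairs; collecting distinct values, A + A = {-40, -35, -32, -30, -27, -26, -24, -23, -21, -18, -17, -15, -12, -9, -6, -4, -3, -1, 0, 1, 5, 6, 8, 9, 14, 15, 18, 22, 24, 32, 42}, so |A + A| = 31. Thus K = 31/8. For comparison, the minimum possible |A + A| over all 8-element sets is 2·8 − 1 = 15 (so min K = 15/8), attained only by arithmetic progressions.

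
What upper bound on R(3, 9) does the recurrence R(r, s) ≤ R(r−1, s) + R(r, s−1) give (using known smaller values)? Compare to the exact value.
R(3, 9) ≤ R(2, 9) + R(3, 8) = 9 + 28 = 37; exact value R(3, 9) = 36.

The Erdős–Szekeres recurrence R(r, s) ≤ R(r−1, s) + R(r, s−1) applied to (r, s) = (3, 9) gives
  R(3, 9) ≤ R(2, 9) + R(3, 8) = 9 + 28 = 37.
(Recall R(2, k) = k and R is symmetric.) The recurrence is not tight here (it gives 37, but the exact value is R(3, 9) = 36); the tight upper bound requires a sharper argument than the simple recurrence, combined with a lower-bound construction on K_{35}.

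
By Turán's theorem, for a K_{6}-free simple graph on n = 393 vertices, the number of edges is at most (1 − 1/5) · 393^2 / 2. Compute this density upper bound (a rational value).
Turán density bound = (4/5) · 393^2/2 = 308898/5 ≈ 61779.6

Turán's theorem: ex(n, K_{r+1}) is achieved by the complete r-partite Turán graph T(n, r) with parts as balanced as possible, and is at most (1 − 1/r) · n^2/2. For r = 5, n = 393: the density bound is (4/5) · 154449/2 = 308898/5 ≈ 61779.6. The integer-valued extremum is e(T(393, 5)) = 61779, which is strictly less than the density bound 308898/5 since 5 ∤ 393 (the parts of T(393, 5) cannot all be equal).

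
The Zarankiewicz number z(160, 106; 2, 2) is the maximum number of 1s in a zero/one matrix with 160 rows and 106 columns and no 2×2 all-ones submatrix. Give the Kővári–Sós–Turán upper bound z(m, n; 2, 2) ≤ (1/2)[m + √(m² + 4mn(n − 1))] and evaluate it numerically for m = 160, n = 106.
z(160, 106; 2, 2) ≤ (1/2)[160 + √(160² + 4·160·106·105)] = (1/2)[160 + √7148800] = 1416.862

Kővári–Sós–Turán: let r_1, ..., r_160 be the row sums and z = Σ r_i the total number of 1s. Each pair of columns can share at most one row with both entries 1 (else a 2×2 all-ones block appears), so Σ_i C(r_i, 2) ≤ C(106, 2) = 5565. By convexity Σ_i C(r_i, 2) ≥ 160·C(z/160, 2) = z(z − 160)/(2·160), giving z² − 160z − 160·106·105 ≤ 0 and hence z ≤ (1/2)[160 + √(25600 + 4·1780800)] = (1/2)[160 + √7148800] ≈ (1/2)(160 + 2673.724) = 1416.862.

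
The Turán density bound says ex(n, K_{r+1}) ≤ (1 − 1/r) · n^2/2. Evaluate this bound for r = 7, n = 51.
Turán density bound = (6/7) · 51^2/2 = 7803/7 ≈ 1114.7143

Turán's theorem: ex(n, K_{r+1}) is achieved by the complete r-partite Turán graph T(n, r) with parts as balanced as possible, and is at most (1 − 1/r) · n^2/2. For r = 7, n = 51: the density bound is (6/7) · 2601/2 = 7803/7 ≈ 1114.7143. The integer-valued extremum is e(T(51, 7)) = 1114, which is strictly less than the density bound 7803/7 since 7 ∤ 51 (the parts of T(51, 7) cannot all be equal).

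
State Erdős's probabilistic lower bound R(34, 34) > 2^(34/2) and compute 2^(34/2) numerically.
2^(34/2) = 131072; so R(34, 34) > 131072

Colour each edge of K_n uniformly at random with red/blue. The expected number of monochromatic K_34 is C(n, 34) · 2 · 2^(−C(34,2)). If C(n, 34) · 2^(1 − C(34,2)) < 1, then with positive probability no monochromatic K_34 exists, so R(34, 34) > n. The standard estimate C(n, 34) ≤ n^34/34! shows this inequality holds whenever n ≤ 2^(34/2) (since 34! · 2^(C(34,2) − 1) > 2^(34^2/2) ≥ n^34). Hence R(34, 34) > 2^(34/2) = 131072.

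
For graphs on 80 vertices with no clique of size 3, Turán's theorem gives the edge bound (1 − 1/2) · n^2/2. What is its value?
Turán density bound = (1/2) · 80^2/2 = 1600

Turán's theorem: ex(n, K_{r+1}) is achieved by the complete r-partite Turán graph T(n, r) with parts as balanced as possible, and is at most (1 − 1/r) · n^2/2. For r = 2, n = 80: the density bound is (1/2) · 6400/2 = 1600. Since 2 ∣ 80, the Turán graph T(80, 2) has parts of equal size 40, and its edge count e(T(80, 2)) = 1600 attains the density bound exactly.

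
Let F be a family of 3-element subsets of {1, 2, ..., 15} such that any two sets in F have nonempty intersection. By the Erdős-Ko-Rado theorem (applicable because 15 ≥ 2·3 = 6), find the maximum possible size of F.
max |F| = C(14, 2) = 91

Erdős-Ko-Rado (1961): when n ≥ 2k, max |F| = C(n−1, k−1). The bound is attained by the star {A : i ∈ A} for any fixed i ∈ [n]. Here C(15−1, 3−1) = C(14, 2) = 91.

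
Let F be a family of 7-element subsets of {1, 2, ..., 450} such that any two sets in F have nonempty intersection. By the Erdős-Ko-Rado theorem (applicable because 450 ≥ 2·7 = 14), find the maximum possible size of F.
max |F| = C(449, 6) = 11004675010336

Erdős-Ko-Rado (1961): when n ≥ 2k, max |F| = C(n−1, k−1). The bound is attained by the star {A : i ∈ A} for any fixed i ∈ [n]. Here C(450−1, 7−1) = C(449, 6) = 11004675010336.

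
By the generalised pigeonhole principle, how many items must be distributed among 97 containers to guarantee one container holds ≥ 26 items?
n = (26 − 1)·97 + 1 = 2426

By the generalised pigeonhole principle, to guarantee some box contains ≥ r objects we need more than (r − 1) · k objects total. Threshold: n = (r − 1) · k + 1. With r = 26 and k = 97: n = 25 · 97 + 1 = 2425 + 1 = 2426. For n = 2425 = 25 · 97, we can put exactly 25 objects in every box, avoiding 26 in any single one — so 2426 is tight.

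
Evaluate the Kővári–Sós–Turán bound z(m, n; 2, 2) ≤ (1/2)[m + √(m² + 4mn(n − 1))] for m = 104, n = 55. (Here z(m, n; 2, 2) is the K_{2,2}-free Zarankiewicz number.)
z(104, 55; 2, 2) ≤ (1/2)[104 + √(104² + 4·104·55·54)] = (1/2)[104 + √1246336] = 610.1971

Kővári–Sós–Turán: let r_1, ..., r_104 be the row sums and z = Σ r_i the total number of 1s. Each pair of columns can share at most one row with both entries 1 (else a 2×2 all-ones block appears), so Σ_i C(r_i, 2) ≤ C(55, 2) = 1485. By convexity Σ_i C(r_i, 2) ≥ 104·C(z/104, 2) = z(z − 104)/(2·104), giving z² − 104z − 104·55·54 ≤ 0 and hence z ≤ (1/2)[104 + √(10816 + 4·308880)] = (1/2)[104 + √1246336] ≈ (1/2)(104 + 1116.3942) = 610.1971.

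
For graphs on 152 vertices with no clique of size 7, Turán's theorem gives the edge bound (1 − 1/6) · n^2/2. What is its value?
Turán density bound = (5/6) · 152^2/2 = 28880/3 ≈ 9626.6667

Turán's theorem: ex(n, K_{r+1}) is achieved by the complete r-partite Turán graph T(n, r) with parts as balanced as possible, and is at most (1 − 1/r) · n^2/2. For r = 6, n = 152: the density bound is (5/6) · 23104/2 = 28880/3 ≈ 9626.6667. The integer-valued extremum is e(T(152, 6)) = 9626, which is strictly less than the density bound 28880/3 since 6 ∤ 152 (the parts of T(152, 6) cannot all be equal).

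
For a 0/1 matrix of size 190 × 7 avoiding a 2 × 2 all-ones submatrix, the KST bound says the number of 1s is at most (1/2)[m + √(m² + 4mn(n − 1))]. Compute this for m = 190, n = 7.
z(190, 7; 2, 2) ≤ (1/2)[190 + √(190² + 4·190·7·6)] = (1/2)[190 + √68020] = 225.4032

Kővári–Sós–Turán: let r_1, ..., r_190 be the row sums and z = Σ r_i the total number of 1s. Each pair of columns can share at most one row with both entries 1 (else a 2×2 all-ones block appears), so Σ_i C(r_i, 2) ≤ C(7, 2) = 21. By convexity Σ_i C(r_i, 2) ≥ 190·C(z/190, 2) = z(z − 190)/(2·190), giving z² − 190z − 190·7·6 ≤ 0 and hence z ≤ (1/2)[190 + √(36100 + 4·7980)] = (1/2)[190 + √68020] ≈ (1/2)(190 + 260.8064) = 225.4032.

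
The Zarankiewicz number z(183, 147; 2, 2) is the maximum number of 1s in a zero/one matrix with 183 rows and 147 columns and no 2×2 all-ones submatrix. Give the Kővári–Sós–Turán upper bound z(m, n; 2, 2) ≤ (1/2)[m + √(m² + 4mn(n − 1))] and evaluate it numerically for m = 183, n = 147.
z(183, 147; 2, 2) ≤ (1/2)[183 + √(183² + 4·183·147·146)] = (1/2)[183 + √15743673] = 2075.4149

Kővári–Sós–Turán: let r_1, ..., r_183 be the row sums and z = Σ r_i the total number of 1s. Each pair of columns can share at most one row with both entries 1 (else a 2×2 all-ones block appears), so Σ_i C(r_i, 2) ≤ C(147, 2) = 10731. By convexity Σ_i C(r_i, 2) ≥ 183·C(z/183, 2) = z(z − 183)/(2·183), giving z² − 183z − 183·147·146 ≤ 0 and hence z ≤ (1/2)[183 + √(33489 + 4·3927546)] = (1/2)[183 + √15743673] ≈ (1/2)(183 + 3967.8298) = 2075.4149.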